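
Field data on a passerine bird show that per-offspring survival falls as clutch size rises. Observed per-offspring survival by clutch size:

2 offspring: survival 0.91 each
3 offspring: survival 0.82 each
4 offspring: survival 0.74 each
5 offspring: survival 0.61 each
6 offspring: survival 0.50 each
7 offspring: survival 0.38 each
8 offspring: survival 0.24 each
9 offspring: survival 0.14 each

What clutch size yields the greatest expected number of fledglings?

5

Expected fledglings = c × s(c):
  c=2: 2 × 0.91 = 1.820
  c=3: 3 × 0.82 = 2.460
  c=4: 4 × 0.74 = 2.960
  c=5: 5 × 0.61 = 3.050
  c=6: 6 × 0.50 = 3.000
  c=7: 7 × 0.38 = 2.660
  c=8: 8 × 0.24 = 1.920
  c=9: 9 × 0.14 = 1.260
Maximum at c = 5 (3.050 fledglings).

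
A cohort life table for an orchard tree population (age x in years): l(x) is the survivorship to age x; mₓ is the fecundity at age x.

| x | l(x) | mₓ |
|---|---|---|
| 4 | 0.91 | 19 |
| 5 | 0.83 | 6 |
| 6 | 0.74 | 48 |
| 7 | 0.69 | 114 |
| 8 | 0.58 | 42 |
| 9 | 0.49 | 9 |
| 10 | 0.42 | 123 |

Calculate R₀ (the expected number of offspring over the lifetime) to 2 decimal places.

216.88

R₀ = Σ l(x) mₓ:
  age 4: 0.91 × 19 = 17.2900
  age 5: 0.83 × 6 = 4.9800
  age 6: 0.74 × 48 = 35.5200
  age 7: 0.69 × 114 = 78.6600
  age 8: 0.58 × 42 = 24.3600
  age 9: 0.49 × 9 = 4.4100
  age 10: 0.42 × 123 = 51.6600
R₀ = 17.2900 + 4.9800 + 35.5200 + 78.6600 + 24.3600 + 4.4100 + 51.6600 = 216.8800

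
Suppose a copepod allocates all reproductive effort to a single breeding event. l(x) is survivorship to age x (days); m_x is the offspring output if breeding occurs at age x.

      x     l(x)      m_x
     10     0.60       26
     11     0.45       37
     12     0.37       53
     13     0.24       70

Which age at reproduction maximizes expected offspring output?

12

Expected offspring if breeding at age x = l(x) × m_x:
  age 10: 0.60 × 26 = 15.600
  age 11: 0.45 × 37 = 16.650
  age 12: 0.37 × 53 = 19.610
  age 13: 0.24 × 70 = 16.800
Maximum at age 12 (19.610).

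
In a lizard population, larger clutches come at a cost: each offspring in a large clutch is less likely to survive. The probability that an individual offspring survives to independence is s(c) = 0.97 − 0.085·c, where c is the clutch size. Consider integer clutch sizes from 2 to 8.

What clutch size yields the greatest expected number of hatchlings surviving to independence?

6

Expected hatchlings surviving to independence = c × s(c):
  c=2: 2 × 0.800 = 1.600
  c=3: 3 × 0.715 = 2.145
  c=4: 4 × 0.630 = 2.520
  c=5: 5 × 0.545 = 2.725
  c=6: 6 × 0.460 = 2.760
  c=7: 7 × 0.375 = 2.625
  c=8: 8 × 0.290 = 2.320
Maximum at c = 6 (2.760 hatchlings surviving to independence).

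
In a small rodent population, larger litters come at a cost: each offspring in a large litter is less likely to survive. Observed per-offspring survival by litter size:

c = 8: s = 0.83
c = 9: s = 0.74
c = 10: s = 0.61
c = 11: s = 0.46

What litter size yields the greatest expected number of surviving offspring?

Expected surviving offspring = c × s(c):
  c=8: 8 × 0.83 = 6.640
  c=9: 9 × 0.74 = 6.660
  c=10: 10 × 0.61 = 6.100
  c=11: 11 × 0.46 = 5.060
Maximum at c = 9 (6.660 surviving offspring).

9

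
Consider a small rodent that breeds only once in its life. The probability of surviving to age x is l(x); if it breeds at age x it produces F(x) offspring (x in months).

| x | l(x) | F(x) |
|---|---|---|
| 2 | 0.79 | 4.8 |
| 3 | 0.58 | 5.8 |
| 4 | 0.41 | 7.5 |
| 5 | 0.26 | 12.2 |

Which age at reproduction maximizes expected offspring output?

2

Expected offspring if breeding at age x = l(x) × F(x):
  age 2: 0.79 × 4.8 = 3.792
  age 3: 0.58 × 5.8 = 3.364
  age 4: 0.41 × 7.5 = 3.075
  age 5: 0.26 × 12.2 = 3.172
Maximum at age 2 (3.792).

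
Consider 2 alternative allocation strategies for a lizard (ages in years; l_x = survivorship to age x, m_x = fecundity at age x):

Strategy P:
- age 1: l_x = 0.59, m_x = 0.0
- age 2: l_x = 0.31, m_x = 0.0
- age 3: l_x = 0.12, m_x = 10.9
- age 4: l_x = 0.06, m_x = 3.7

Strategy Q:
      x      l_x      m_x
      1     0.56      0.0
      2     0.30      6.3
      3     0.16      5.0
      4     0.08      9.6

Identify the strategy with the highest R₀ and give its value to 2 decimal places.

3.46

Strategy P: R₀ = 0.59×0.0 + 0.31×0.0 + 0.12×10.9 + 0.06×3.7 = 1.5300
Strategy Q: R₀ = 0.56×0.0 + 0.30×6.3 + 0.16×5.0 + 0.08×9.6 = 3.4580
Highest R₀: strategy Q with 3.4580.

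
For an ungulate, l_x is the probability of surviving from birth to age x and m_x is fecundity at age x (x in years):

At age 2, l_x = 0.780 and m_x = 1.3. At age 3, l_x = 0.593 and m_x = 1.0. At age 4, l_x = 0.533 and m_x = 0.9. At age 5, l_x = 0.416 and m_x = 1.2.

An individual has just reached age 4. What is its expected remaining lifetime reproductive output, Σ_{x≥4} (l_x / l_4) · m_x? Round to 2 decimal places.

1.84

l_4 = 0.533. Conditional survival from age 4 to x is l_x / l_4.
  x=4: (0.533/0.533) × 0.9 = 0.9000
  x=5: (0.416/0.533) × 1.2 = 0.9366
Sum = 0.9000 + 0.9366 = 1.8366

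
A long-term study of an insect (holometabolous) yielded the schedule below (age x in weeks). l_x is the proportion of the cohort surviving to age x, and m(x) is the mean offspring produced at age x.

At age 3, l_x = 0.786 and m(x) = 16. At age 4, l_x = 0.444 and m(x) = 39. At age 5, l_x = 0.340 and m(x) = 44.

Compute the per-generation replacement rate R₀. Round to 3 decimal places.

R₀ = Σ l_x m(x):
  age 3: 0.786 × 16 = 12.5760
  age 4: 0.444 × 39 = 17.3160
  age 5: 0.340 × 44 = 14.9600
R₀ = 12.5760 + 17.3160 + 14.9600 = 44.8520

44.852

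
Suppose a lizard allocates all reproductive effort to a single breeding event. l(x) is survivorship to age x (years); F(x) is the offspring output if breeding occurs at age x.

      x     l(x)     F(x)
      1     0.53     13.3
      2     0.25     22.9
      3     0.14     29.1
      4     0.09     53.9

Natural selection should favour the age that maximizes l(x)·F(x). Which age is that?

Expected offspring if breeding at age x = l(x) × F(x):
  age 1: 0.53 × 13.3 = 7.049
  age 2: 0.25 × 22.9 = 5.725
  age 3: 0.14 × 29.1 = 4.074
  age 4: 0.09 × 53.9 = 4.851
Maximum at age 1 (7.049).

1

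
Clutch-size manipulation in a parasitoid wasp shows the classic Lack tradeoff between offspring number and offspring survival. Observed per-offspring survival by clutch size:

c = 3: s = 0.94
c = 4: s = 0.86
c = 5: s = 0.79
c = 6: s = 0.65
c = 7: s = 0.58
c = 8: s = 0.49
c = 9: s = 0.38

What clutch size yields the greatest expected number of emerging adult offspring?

7

Expected emerging adult offspring = c × s(c):
  c=3: 3 × 0.94 = 2.820
  c=4: 4 × 0.86 = 3.440
  c=5: 5 × 0.79 = 3.950
  c=6: 6 × 0.65 = 3.900
  c=7: 7 × 0.58 = 4.060
  c=8: 8 × 0.49 = 3.920
  c=9: 9 × 0.38 = 3.420
Maximum at c = 7 (4.060 emerging adult offspring).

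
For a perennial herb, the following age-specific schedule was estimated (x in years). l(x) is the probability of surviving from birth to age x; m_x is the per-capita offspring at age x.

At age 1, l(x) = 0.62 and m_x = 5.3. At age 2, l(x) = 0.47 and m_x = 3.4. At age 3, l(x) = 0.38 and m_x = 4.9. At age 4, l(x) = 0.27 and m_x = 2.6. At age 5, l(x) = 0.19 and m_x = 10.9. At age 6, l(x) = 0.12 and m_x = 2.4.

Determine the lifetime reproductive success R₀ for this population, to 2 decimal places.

9.81

R₀ = Σ l(x) m_x:
  age 1: 0.62 × 5.3 = 3.2860
  age 2: 0.47 × 3.4 = 1.5980
  age 3: 0.38 × 4.9 = 1.8620
  age 4: 0.27 × 2.6 = 0.7020
  age 5: 0.19 × 10.9 = 2.0710
  age 6: 0.12 × 2.4 = 0.2880
R₀ = 3.2860 + 1.5980 + 1.8620 + 0.7020 + 2.0710 + 0.2880 = 9.8070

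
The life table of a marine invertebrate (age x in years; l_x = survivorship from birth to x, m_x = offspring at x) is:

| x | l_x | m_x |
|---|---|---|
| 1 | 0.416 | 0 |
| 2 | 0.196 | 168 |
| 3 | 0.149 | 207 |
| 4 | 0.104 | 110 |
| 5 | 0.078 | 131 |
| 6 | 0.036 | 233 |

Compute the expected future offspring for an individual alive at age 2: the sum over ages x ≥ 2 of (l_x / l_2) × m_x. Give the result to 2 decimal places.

l_2 = 0.196. Conditional survival from age 2 to x is l_x / l_2.
  x=2: (0.196/0.196) × 168 = 168.0000
  x=3: (0.149/0.196) × 207 = 157.3622
  x=4: (0.104/0.196) × 110 = 58.3673
  x=5: (0.078/0.196) × 131 = 52.1327
  x=6: (0.036/0.196) × 233 = 42.7959
Sum = 168.0000 + 157.3622 + 58.3673 + 52.1327 + 42.7959 = 478.6582

478.66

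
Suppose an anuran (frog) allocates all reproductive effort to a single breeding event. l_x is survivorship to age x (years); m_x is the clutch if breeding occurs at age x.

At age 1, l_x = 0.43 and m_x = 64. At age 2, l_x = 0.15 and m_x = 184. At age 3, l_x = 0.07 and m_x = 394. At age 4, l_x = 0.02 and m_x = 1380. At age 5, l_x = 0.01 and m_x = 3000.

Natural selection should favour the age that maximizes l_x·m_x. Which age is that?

Expected offspring if breeding at age x = l_x × m_x:
  age 1: 0.43 × 64 = 27.520
  age 2: 0.15 × 184 = 27.600
  age 3: 0.07 × 394 = 27.580
  age 4: 0.02 × 1380 = 27.600
  age 5: 0.01 × 3000 = 30.000
Maximum at age 5 (30.000).

5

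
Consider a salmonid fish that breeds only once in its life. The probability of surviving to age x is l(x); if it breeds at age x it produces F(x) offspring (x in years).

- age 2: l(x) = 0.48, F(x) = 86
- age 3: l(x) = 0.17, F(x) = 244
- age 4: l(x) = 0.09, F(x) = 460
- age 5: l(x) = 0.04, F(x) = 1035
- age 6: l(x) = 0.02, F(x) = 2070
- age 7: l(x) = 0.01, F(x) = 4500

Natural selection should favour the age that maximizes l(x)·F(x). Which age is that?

Expected offspring if breeding at age x = l(x) × F(x):
  age 2: 0.48 × 86 = 41.280
  age 3: 0.17 × 244 = 41.480
  age 4: 0.09 × 460 = 41.400
  age 5: 0.04 × 1035 = 41.400
  age 6: 0.02 × 2070 = 41.400
  age 7: 0.01 × 4500 = 45.000
Maximum at age 7 (45.000).

7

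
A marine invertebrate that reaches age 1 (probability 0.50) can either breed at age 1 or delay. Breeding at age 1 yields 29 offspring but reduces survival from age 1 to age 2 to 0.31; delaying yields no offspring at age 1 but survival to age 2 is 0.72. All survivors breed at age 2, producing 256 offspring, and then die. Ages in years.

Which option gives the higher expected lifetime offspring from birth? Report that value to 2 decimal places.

breed at age 1: R₀ = 0.50 × (29 + 0.31 × 256) = 0.50 × 108.3600 = 54.1800
delay to age 2: R₀ = 0.50 × (0.72 × 256) = 0.50 × 184.3200 = 92.1600
Higher: delay to age 2 (92.1600).

92.16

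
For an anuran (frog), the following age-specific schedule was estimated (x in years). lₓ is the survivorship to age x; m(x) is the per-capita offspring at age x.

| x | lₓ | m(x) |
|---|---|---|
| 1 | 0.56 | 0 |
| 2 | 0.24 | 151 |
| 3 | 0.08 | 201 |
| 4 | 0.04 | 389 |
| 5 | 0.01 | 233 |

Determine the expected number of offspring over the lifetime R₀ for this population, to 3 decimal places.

70.210

R₀ = Σ lₓ m(x):
  age 1: 0.56 × 0 = 0.0000
  age 2: 0.24 × 151 = 36.2400
  age 3: 0.08 × 201 = 16.0800
  age 4: 0.04 × 389 = 15.5600
  age 5: 0.01 × 233 = 2.3300
R₀ = 0.0000 + 36.2400 + 16.0800 + 15.5600 + 2.3300 = 70.2100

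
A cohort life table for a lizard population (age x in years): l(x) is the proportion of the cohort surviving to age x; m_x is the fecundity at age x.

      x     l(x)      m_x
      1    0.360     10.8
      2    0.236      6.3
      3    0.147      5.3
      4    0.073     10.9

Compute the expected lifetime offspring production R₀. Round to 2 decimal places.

R₀ = Σ l(x) m_x:
  age 1: 0.360 × 10.8 = 3.8880
  age 2: 0.236 × 6.3 = 1.4868
  age 3: 0.147 × 5.3 = 0.7791
  age 4: 0.073 × 10.9 = 0.7957
R₀ = 3.8880 + 1.4868 + 0.7791 + 0.7957 = 6.9496

6.95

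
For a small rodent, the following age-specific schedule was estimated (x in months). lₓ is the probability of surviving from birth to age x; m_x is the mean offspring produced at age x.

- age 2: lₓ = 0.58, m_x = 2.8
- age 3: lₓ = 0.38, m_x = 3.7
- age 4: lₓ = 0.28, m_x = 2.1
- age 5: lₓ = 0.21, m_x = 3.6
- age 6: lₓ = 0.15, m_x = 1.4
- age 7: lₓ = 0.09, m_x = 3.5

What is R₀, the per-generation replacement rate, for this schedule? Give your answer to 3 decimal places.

4.899

R₀ = Σ lₓ m_x:
  age 2: 0.58 × 2.8 = 1.6240
  age 3: 0.38 × 3.7 = 1.4060
  age 4: 0.28 × 2.1 = 0.5880
  age 5: 0.21 × 3.6 = 0.7560
  age 6: 0.15 × 1.4 = 0.2100
  age 7: 0.09 × 3.5 = 0.3150
R₀ = 1.6240 + 1.4060 + 0.5880 + 0.7560 + 0.2100 + 0.3150 = 4.8990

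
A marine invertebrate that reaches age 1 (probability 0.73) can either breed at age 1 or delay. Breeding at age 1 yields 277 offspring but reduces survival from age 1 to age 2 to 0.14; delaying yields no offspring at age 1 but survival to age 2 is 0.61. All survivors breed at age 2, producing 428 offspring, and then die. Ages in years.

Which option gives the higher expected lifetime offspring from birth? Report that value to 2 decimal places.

breed at age 1: R₀ = 0.73 × (277 + 0.14 × 428) = 0.73 × 336.9200 = 245.9516
delay to age 2: R₀ = 0.73 × (0.61 × 428) = 0.73 × 261.0800 = 190.5884
Higher: breed at age 1 (245.9516).

245.95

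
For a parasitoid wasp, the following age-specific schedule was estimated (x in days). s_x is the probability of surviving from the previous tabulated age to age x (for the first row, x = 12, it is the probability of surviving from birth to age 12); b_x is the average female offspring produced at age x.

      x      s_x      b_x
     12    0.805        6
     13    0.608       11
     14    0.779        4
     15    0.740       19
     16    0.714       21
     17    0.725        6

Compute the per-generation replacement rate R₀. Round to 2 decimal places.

22.21

Survivorship from birth: l_x = s_12·s_13·…·s_x.
  l_12 = 0.80500
  l_13 = 0.48944
  l_14 = 0.38127
  l_15 = 0.28214
  l_16 = 0.20145
  l_17 = 0.14605
R₀ = Σ l_x b_x:
  age 12: 0.80500 × 6 = 4.8300
  age 13: 0.48944 × 11 = 5.3838
  age 14: 0.38127 × 4 = 1.5251
  age 15: 0.28214 × 19 = 5.3607
  age 16: 0.20145 × 21 = 4.2304
  age 17: 0.14605 × 6 = 0.8763
R₀ = 4.8300 + 5.3838 + 1.5251 + 5.3607 + 4.2304 + 0.8763 = 22.2063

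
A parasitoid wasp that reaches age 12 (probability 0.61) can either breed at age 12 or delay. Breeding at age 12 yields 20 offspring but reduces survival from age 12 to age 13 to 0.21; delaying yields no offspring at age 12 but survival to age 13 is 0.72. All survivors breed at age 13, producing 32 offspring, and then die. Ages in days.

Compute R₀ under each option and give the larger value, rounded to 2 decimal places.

breed at age 12: R₀ = 0.61 × (20 + 0.21 × 32) = 0.61 × 26.7200 = 16.2992
delay to age 13: R₀ = 0.61 × (0.72 × 32) = 0.61 × 23.0400 = 14.0544
Higher: breed at age 12 (16.2992).

16.30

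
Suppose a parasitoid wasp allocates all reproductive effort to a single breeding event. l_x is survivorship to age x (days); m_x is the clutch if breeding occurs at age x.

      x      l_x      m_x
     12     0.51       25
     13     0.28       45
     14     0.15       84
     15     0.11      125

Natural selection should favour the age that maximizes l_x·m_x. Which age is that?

15

Expected offspring if breeding at age x = l_x × m_x:
  age 12: 0.51 × 25 = 12.750
  age 13: 0.28 × 45 = 12.600
  age 14: 0.15 × 84 = 12.600
  age 15: 0.11 × 125 = 13.750
Maximum at age 15 (13.750).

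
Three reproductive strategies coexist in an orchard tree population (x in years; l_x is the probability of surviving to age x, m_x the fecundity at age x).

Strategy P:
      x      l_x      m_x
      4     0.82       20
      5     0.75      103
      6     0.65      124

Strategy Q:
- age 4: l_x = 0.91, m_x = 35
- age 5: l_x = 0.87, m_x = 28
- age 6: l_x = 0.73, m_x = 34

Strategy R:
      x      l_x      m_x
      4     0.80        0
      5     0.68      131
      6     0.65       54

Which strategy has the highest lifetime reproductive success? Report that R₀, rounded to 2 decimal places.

174.25

Strategy P: R₀ = 0.82×20 + 0.75×103 + 0.65×124 = 174.2500
Strategy Q: R₀ = 0.91×35 + 0.87×28 + 0.73×34 = 81.0300
Strategy R: R₀ = 0.80×0 + 0.68×131 + 0.65×54 = 124.1800
Highest R₀: strategy P with 174.2500.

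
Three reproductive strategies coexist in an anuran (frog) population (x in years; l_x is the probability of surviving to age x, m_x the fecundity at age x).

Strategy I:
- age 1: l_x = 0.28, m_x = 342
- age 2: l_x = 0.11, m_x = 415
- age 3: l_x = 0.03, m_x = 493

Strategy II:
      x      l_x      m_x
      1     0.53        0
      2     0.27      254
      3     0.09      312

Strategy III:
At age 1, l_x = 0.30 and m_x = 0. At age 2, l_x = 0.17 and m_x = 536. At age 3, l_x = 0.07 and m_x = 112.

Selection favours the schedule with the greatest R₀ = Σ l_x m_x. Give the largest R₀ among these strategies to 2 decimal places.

Strategy I: R₀ = 0.28×342 + 0.11×415 + 0.03×493 = 156.2000
Strategy II: R₀ = 0.53×0 + 0.27×254 + 0.09×312 = 96.6600
Strategy III: R₀ = 0.30×0 + 0.17×536 + 0.07×112 = 98.9600
Highest R₀: strategy I with 156.2000.

156.20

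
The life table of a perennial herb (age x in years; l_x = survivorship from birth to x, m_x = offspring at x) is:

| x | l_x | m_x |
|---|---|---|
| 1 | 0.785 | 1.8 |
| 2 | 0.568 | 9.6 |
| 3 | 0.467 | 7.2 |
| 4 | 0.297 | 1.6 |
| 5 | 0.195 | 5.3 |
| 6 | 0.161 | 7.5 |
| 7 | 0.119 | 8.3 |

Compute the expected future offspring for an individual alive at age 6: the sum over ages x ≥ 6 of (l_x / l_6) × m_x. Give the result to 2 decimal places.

13.63

l_6 = 0.161. Conditional survival from age 6 to x is l_x / l_6.
  x=6: (0.161/0.161) × 7.5 = 7.5000
  x=7: (0.119/0.161) × 8.3 = 6.1348
Sum = 7.5000 + 6.1348 = 13.6348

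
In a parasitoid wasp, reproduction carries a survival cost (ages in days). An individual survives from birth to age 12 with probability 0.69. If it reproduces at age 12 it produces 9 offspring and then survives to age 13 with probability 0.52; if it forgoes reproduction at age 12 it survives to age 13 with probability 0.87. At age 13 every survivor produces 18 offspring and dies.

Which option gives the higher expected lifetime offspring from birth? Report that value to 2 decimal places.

breed at age 12: R₀ = 0.69 × (9 + 0.52 × 18) = 0.69 × 18.3600 = 12.6684
delay to age 13: R₀ = 0.69 × (0.87 × 18) = 0.69 × 15.6600 = 10.8054
Higher: breed at age 12 (12.6684).

12.67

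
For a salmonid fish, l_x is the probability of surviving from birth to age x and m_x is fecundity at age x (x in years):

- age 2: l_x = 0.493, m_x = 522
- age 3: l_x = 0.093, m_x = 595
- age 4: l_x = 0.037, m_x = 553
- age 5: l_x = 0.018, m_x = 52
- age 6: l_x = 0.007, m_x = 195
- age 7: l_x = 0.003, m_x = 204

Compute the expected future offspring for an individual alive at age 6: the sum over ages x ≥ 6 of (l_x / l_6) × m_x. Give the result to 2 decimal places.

l_6 = 0.007. Conditional survival from age 6 to x is l_x / l_6.
  x=6: (0.007/0.007) × 195 = 195.0000
  x=7: (0.003/0.007) × 204 = 87.4286
Sum = 195.0000 + 87.4286 = 282.4286

282.43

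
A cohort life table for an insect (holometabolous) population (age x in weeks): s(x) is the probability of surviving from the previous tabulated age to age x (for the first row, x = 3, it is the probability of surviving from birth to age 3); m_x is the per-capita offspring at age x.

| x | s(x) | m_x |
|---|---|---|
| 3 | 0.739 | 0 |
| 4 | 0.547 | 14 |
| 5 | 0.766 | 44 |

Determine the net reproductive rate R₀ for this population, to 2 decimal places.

19.28

Survivorship from birth: l_x = s_3·s_4·…·s_x.
  l_3 = 0.73900
  l_4 = 0.40423
  l_5 = 0.30964
R₀ = Σ l_x m_x:
  age 3: 0.73900 × 0 = 0.0000
  age 4: 0.40423 × 14 = 5.6592
  age 5: 0.30964 × 44 = 13.6242
R₀ = 0.0000 + 5.6592 + 13.6242 = 19.2834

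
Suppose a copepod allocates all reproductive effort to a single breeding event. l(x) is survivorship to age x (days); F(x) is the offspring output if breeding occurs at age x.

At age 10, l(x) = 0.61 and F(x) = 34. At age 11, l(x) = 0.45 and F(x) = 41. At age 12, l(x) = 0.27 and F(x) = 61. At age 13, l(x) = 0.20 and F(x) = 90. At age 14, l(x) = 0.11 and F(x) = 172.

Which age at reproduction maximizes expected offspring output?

10

Expected offspring if breeding at age x = l(x) × F(x):
  age 10: 0.61 × 34 = 20.740
  age 11: 0.45 × 41 = 18.450
  age 12: 0.27 × 61 = 16.470
  age 13: 0.20 × 90 = 18.000
  age 14: 0.11 × 172 = 18.920
Maximum at age 10 (20.740).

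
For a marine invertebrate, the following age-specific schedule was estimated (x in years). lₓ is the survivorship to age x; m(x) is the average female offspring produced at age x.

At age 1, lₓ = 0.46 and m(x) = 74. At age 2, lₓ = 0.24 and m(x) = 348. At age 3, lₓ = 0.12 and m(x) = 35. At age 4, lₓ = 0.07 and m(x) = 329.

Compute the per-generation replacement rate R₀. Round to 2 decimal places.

144.79

R₀ = Σ lₓ m(x):
  age 1: 0.46 × 74 = 34.0400
  age 2: 0.24 × 348 = 83.5200
  age 3: 0.12 × 35 = 4.2000
  age 4: 0.07 × 329 = 23.0300
R₀ = 34.0400 + 83.5200 + 4.2000 + 23.0300 = 144.7900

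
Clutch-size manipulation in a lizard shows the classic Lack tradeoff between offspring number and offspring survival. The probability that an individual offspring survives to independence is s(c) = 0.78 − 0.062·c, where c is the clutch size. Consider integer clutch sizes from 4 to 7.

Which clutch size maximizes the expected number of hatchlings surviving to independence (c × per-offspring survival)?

Expected hatchlings surviving to independence = c × s(c):
  c=4: 4 × 0.532 = 2.128
  c=5: 5 × 0.470 = 2.350
  c=6: 6 × 0.408 = 2.448
  c=7: 7 × 0.346 = 2.422
Maximum at c = 6 (2.448 hatchlings surviving to independence).

6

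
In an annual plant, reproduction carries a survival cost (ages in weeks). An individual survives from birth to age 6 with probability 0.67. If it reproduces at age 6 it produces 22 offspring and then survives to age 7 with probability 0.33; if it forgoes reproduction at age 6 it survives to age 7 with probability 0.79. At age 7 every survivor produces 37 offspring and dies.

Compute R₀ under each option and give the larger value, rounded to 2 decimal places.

breed at age 6: R₀ = 0.67 × (22 + 0.33 × 37) = 0.67 × 34.2100 = 22.9207
delay to age 7: R₀ = 0.67 × (0.79 × 37) = 0.67 × 29.2300 = 19.5841
Higher: breed at age 6 (22.9207).

22.92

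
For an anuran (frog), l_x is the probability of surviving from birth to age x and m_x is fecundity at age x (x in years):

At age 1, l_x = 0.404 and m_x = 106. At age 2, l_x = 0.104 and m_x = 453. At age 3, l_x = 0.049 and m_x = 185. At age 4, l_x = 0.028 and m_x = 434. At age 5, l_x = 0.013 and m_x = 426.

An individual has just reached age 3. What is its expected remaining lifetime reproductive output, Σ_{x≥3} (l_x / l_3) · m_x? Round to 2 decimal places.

l_3 = 0.049. Conditional survival from age 3 to x is l_x / l_3.
  x=3: (0.049/0.049) × 185 = 185.0000
  x=4: (0.028/0.049) × 434 = 248.0000
  x=5: (0.013/0.049) × 426 = 113.0204
Sum = 185.0000 + 248.0000 + 113.0204 = 546.0204

546.02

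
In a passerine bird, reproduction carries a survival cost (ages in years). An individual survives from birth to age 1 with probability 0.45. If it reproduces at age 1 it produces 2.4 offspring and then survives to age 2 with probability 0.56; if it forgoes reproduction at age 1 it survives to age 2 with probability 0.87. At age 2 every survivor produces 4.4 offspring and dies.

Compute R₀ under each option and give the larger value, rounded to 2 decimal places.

breed at age 1: R₀ = 0.45 × (2.4 + 0.56 × 4.4) = 0.45 × 4.8640 = 2.1888
delay to age 2: R₀ = 0.45 × (0.87 × 4.4) = 0.45 × 3.8280 = 1.7226
Higher: breed at age 1 (2.1888).

2.19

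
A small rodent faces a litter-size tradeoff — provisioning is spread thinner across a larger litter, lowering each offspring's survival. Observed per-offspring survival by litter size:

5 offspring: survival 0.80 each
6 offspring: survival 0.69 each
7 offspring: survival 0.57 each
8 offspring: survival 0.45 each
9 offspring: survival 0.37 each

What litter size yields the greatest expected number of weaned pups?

6

Expected weaned pups = c × s(c):
  c=5: 5 × 0.80 = 4.000
  c=6: 6 × 0.69 = 4.140
  c=7: 7 × 0.57 = 3.990
  c=8: 8 × 0.45 = 3.600
  c=9: 9 × 0.37 = 3.330
Maximum at c = 6 (4.140 weaned pups).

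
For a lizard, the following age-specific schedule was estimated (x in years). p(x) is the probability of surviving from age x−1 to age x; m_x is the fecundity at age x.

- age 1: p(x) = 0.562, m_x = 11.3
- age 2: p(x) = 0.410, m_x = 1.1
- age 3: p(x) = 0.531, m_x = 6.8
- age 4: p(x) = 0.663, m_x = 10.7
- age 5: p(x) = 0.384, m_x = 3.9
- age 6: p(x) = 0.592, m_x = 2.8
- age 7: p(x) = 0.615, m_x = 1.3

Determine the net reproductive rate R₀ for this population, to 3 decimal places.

8.492

Survivorship from birth: l_x = p_1·p_2·…·p_x.
  l_1 = 0.56200
  l_2 = 0.23042
  l_3 = 0.12235
  l_4 = 0.08112
  l_5 = 0.03115
  l_6 = 0.01844
  l_7 = 0.01134
R₀ = Σ l_x m_x:
  age 1: 0.56200 × 11.3 = 6.3506
  age 2: 0.23042 × 1.1 = 0.2535
  age 3: 0.12235 × 6.8 = 0.8320
  age 4: 0.08112 × 10.7 = 0.8680
  age 5: 0.03115 × 3.9 = 0.1215
  age 6: 0.01844 × 2.8 = 0.0516
  age 7: 0.01134 × 1.3 = 0.0147
R₀ = 6.3506 + 0.2535 + 0.8320 + 0.8680 + 0.1215 + 0.0516 + 0.0147 = 8.4919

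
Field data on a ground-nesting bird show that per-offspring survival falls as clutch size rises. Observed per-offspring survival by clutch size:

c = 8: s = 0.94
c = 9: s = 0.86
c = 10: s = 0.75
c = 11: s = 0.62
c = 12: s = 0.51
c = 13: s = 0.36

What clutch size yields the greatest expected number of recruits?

Expected recruits = c × s(c):
  c=8: 8 × 0.94 = 7.520
  c=9: 9 × 0.86 = 7.740
  c=10: 10 × 0.75 = 7.500
  c=11: 11 × 0.62 = 6.820
  c=12: 12 × 0.51 = 6.120
  c=13: 13 × 0.36 = 4.680
Maximum at c = 9 (7.740 recruits).

9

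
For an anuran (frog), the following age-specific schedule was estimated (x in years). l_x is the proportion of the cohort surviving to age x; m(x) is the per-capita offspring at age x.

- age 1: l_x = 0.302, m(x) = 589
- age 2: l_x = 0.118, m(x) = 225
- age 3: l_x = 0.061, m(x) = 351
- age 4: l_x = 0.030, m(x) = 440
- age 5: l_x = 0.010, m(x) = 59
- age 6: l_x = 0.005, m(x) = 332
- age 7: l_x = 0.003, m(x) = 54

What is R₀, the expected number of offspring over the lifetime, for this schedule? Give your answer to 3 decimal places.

241.451

R₀ = Σ l_x m(x):
  age 1: 0.302 × 589 = 177.8780
  age 2: 0.118 × 225 = 26.5500
  age 3: 0.061 × 351 = 21.4110
  age 4: 0.030 × 440 = 13.2000
  age 5: 0.010 × 59 = 0.5900
  age 6: 0.005 × 332 = 1.6600
  age 7: 0.003 × 54 = 0.1620
R₀ = 177.8780 + 26.5500 + 21.4110 + 13.2000 + 0.5900 + 1.6600 + 0.1620 = 241.4510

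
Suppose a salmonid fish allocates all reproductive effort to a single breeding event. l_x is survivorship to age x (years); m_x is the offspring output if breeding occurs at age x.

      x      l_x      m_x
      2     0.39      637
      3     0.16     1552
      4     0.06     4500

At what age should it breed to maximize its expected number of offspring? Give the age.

Expected offspring if breeding at age x = l_x × m_x:
  age 2: 0.39 × 637 = 248.430
  age 3: 0.16 × 1552 = 248.320
  age 4: 0.06 × 4500 = 270.000
Maximum at age 4 (270.000).

4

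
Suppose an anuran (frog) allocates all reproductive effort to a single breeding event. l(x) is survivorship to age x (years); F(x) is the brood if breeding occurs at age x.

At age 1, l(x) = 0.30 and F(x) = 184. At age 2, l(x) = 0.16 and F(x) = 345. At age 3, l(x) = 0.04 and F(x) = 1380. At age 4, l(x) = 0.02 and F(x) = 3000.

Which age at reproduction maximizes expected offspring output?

4

Expected offspring if breeding at age x = l(x) × F(x):
  age 1: 0.30 × 184 = 55.200
  age 2: 0.16 × 345 = 55.200
  age 3: 0.04 × 1380 = 55.200
  age 4: 0.02 × 3000 = 60.000
Maximum at age 4 (60.000).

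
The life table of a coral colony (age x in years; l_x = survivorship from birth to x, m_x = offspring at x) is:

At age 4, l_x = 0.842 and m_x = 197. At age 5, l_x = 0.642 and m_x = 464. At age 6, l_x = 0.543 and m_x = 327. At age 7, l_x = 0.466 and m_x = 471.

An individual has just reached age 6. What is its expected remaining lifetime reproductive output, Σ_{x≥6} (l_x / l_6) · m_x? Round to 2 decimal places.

l_6 = 0.543. Conditional survival from age 6 to x is l_x / l_6.
  x=6: (0.543/0.543) × 327 = 327.0000
  x=7: (0.466/0.543) × 471 = 404.2099
Sum = 327.0000 + 404.2099 = 731.2099

731.21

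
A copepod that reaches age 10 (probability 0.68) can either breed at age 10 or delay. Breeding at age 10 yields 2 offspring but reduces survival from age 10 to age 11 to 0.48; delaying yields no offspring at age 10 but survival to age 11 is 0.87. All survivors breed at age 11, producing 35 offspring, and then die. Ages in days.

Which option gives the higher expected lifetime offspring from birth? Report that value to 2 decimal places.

20.71

breed at age 10: R₀ = 0.68 × (2 + 0.48 × 35) = 0.68 × 18.8000 = 12.7840
delay to age 11: R₀ = 0.68 × (0.87 × 35) = 0.68 × 30.4500 = 20.7060
Higher: delay to age 11 (20.7060).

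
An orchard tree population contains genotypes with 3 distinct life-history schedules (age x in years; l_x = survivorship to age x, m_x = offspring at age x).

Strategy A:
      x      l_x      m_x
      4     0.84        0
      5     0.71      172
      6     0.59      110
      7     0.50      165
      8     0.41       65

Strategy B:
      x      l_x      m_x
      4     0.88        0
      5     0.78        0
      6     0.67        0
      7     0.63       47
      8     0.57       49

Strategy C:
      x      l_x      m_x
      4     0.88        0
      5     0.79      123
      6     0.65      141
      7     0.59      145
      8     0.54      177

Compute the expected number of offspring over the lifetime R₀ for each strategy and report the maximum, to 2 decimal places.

Strategy A: R₀ = 0.84×0 + 0.71×172 + 0.59×110 + 0.50×165 + 0.41×65 = 296.1700
Strategy B: R₀ = 0.88×0 + 0.78×0 + 0.67×0 + 0.63×47 + 0.57×49 = 57.5400
Strategy C: R₀ = 0.88×0 + 0.79×123 + 0.65×141 + 0.59×145 + 0.54×177 = 369.9500
Highest R₀: strategy C with 369.9500.

369.95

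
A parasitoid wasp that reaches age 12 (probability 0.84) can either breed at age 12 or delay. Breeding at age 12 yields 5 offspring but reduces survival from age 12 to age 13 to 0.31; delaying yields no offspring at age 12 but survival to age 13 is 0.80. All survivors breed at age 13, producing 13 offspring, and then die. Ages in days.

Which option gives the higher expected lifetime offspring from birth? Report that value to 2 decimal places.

breed at age 12: R₀ = 0.84 × (5 + 0.31 × 13) = 0.84 × 9.0300 = 7.5852
delay to age 13: R₀ = 0.84 × (0.80 × 13) = 0.84 × 10.4000 = 8.7360
Higher: delay to age 13 (8.7360).

8.74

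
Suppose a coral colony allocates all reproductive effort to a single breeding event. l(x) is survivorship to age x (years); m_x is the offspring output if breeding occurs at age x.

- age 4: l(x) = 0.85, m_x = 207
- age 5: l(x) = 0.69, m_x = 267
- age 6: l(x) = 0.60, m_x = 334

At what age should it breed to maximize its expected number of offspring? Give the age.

Expected offspring if breeding at age x = l(x) × m_x:
  age 4: 0.85 × 207 = 175.950
  age 5: 0.69 × 267 = 184.230
  age 6: 0.60 × 334 = 200.400
Maximum at age 6 (200.400).

6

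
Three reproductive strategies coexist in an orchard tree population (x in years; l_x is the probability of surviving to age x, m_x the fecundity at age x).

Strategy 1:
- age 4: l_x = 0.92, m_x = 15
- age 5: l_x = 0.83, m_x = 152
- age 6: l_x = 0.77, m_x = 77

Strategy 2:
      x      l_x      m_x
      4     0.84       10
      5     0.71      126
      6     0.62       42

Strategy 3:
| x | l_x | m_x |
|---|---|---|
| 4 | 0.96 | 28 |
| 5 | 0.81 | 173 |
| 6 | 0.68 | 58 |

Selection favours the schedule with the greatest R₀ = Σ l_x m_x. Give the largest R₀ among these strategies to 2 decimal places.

206.45

Strategy 1: R₀ = 0.92×15 + 0.83×152 + 0.77×77 = 199.2500
Strategy 2: R₀ = 0.84×10 + 0.71×126 + 0.62×42 = 123.9000
Strategy 3: R₀ = 0.96×28 + 0.81×173 + 0.68×58 = 206.4500
Highest R₀: strategy 3 with 206.4500.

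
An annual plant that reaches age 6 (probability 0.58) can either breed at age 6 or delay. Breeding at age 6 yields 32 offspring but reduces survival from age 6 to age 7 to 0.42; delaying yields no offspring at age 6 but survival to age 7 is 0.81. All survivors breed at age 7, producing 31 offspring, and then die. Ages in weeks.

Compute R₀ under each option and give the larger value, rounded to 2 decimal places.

breed at age 6: R₀ = 0.58 × (32 + 0.42 × 31) = 0.58 × 45.0200 = 26.1116
delay to age 7: R₀ = 0.58 × (0.81 × 31) = 0.58 × 25.1100 = 14.5638
Higher: breed at age 6 (26.1116).

26.11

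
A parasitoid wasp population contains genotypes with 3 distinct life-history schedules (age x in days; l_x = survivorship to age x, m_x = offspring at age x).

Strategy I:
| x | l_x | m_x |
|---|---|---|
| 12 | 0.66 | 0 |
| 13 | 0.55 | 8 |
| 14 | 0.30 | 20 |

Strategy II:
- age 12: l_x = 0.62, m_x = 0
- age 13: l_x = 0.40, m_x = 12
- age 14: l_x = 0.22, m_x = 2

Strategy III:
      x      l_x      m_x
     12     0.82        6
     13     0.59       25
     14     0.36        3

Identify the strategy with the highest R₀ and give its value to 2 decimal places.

20.75

Strategy I: R₀ = 0.66×0 + 0.55×8 + 0.30×20 = 10.4000
Strategy II: R₀ = 0.62×0 + 0.40×12 + 0.22×2 = 5.2400
Strategy III: R₀ = 0.82×6 + 0.59×25 + 0.36×3 = 20.7500
Highest R₀: strategy III with 20.7500.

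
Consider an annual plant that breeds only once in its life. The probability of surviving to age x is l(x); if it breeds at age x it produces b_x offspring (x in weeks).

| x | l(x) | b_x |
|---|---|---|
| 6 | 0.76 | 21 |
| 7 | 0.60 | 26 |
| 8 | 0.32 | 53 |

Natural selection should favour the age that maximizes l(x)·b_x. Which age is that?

Expected offspring if breeding at age x = l(x) × b_x:
  age 6: 0.76 × 21 = 15.960
  age 7: 0.60 × 26 = 15.600
  age 8: 0.32 × 53 = 16.960
Maximum at age 8 (16.960).

8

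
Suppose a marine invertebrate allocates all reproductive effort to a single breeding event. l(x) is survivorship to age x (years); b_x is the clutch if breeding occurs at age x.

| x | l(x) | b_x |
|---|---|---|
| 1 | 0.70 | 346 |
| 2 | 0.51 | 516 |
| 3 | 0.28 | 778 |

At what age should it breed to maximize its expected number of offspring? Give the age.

Expected offspring if breeding at age x = l(x) × b_x:
  age 1: 0.70 × 346 = 242.200
  age 2: 0.51 × 516 = 263.160
  age 3: 0.28 × 778 = 217.840
Maximum at age 2 (263.160).

2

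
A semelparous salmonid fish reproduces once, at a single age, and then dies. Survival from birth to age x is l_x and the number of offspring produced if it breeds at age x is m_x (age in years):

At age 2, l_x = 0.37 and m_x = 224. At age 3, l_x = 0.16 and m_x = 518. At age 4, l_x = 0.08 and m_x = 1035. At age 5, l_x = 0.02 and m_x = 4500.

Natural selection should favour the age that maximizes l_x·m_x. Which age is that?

5

Expected offspring if breeding at age x = l_x × m_x:
  age 2: 0.37 × 224 = 82.880
  age 3: 0.16 × 518 = 82.880
  age 4: 0.08 × 1035 = 82.800
  age 5: 0.02 × 4500 = 90.000
Maximum at age 5 (90.000).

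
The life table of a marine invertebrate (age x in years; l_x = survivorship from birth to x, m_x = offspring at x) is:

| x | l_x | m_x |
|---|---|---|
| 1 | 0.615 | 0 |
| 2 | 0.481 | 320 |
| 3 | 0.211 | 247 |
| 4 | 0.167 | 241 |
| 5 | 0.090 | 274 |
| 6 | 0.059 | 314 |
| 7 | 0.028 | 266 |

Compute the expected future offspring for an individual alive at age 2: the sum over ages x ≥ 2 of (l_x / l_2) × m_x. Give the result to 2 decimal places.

l_2 = 0.481. Conditional survival from age 2 to x is l_x / l_2.
  x=2: (0.481/0.481) × 320 = 320.0000
  x=3: (0.211/0.481) × 247 = 108.3514
  x=4: (0.167/0.481) × 241 = 83.6736
  x=5: (0.090/0.481) × 274 = 51.2682
  x=6: (0.059/0.481) × 314 = 38.5156
  x=7: (0.028/0.481) × 266 = 15.4844
Sum = 320.0000 + 108.3514 + 83.6736 + 51.2682 + 38.5156 + 15.4844 = 617.2931

617.29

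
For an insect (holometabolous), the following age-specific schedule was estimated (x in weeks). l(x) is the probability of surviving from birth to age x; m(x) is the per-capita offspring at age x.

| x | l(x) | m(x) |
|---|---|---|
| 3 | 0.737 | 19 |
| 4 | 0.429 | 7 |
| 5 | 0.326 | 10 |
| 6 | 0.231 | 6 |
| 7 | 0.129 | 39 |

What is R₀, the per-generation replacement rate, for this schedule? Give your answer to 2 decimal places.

26.68

R₀ = Σ l(x) m(x):
  age 3: 0.737 × 19 = 14.0030
  age 4: 0.429 × 7 = 3.0030
  age 5: 0.326 × 10 = 3.2600
  age 6: 0.231 × 6 = 1.3860
  age 7: 0.129 × 39 = 5.0310
R₀ = 14.0030 + 3.0030 + 3.2600 + 1.3860 + 5.0310 = 26.6830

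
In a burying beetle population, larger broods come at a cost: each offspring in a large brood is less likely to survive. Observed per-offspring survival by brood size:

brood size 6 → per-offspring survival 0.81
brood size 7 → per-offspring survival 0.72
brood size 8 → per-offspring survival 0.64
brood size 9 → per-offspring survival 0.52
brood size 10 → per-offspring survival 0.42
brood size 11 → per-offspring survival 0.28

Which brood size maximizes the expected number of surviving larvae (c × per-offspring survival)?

Expected surviving larvae = c × s(c):
  c=6: 6 × 0.81 = 4.860
  c=7: 7 × 0.72 = 5.040
  c=8: 8 × 0.64 = 5.120
  c=9: 9 × 0.52 = 4.680
  c=10: 10 × 0.42 = 4.200
  c=11: 11 × 0.28 = 3.080
Maximum at c = 8 (5.120 surviving larvae).

8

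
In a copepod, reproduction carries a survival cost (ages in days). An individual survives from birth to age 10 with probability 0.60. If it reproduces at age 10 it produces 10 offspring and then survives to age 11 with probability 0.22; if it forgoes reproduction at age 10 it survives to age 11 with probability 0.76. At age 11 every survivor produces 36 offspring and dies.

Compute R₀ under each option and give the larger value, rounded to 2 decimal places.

16.42

breed at age 10: R₀ = 0.60 × (10 + 0.22 × 36) = 0.60 × 17.9200 = 10.7520
delay to age 11: R₀ = 0.60 × (0.76 × 36) = 0.60 × 27.3600 = 16.4160
Higher: delay to age 11 (16.4160).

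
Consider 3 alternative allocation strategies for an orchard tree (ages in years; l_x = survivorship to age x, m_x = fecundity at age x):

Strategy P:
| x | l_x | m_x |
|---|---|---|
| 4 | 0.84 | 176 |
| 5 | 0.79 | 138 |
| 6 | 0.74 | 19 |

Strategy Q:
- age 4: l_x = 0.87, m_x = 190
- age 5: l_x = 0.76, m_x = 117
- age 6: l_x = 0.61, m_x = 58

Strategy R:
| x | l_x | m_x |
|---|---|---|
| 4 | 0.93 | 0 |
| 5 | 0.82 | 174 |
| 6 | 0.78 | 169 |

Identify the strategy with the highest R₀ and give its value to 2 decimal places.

Strategy P: R₀ = 0.84×176 + 0.79×138 + 0.74×19 = 270.9200
Strategy Q: R₀ = 0.87×190 + 0.76×117 + 0.61×58 = 289.6000
Strategy R: R₀ = 0.93×0 + 0.82×174 + 0.78×169 = 274.5000
Highest R₀: strategy Q with 289.6000.

289.60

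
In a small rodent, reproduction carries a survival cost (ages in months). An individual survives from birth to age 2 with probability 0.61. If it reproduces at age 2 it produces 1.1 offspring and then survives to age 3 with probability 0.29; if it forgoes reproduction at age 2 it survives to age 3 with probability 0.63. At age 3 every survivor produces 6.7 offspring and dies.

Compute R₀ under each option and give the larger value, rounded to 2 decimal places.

breed at age 2: R₀ = 0.61 × (1.1 + 0.29 × 6.7) = 0.61 × 3.0430 = 1.8562
delay to age 3: R₀ = 0.61 × (0.63 × 6.7) = 0.61 × 4.2210 = 2.5748
Higher: delay to age 3 (2.5748).

2.57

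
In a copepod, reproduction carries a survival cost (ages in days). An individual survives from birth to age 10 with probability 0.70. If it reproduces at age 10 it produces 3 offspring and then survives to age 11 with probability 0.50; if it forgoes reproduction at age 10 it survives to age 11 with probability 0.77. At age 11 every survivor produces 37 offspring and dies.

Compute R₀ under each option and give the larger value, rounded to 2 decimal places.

19.94

breed at age 10: R₀ = 0.70 × (3 + 0.50 × 37) = 0.70 × 21.5000 = 15.0500
delay to age 11: R₀ = 0.70 × (0.77 × 37) = 0.70 × 28.4900 = 19.9430
Higher: delay to age 11 (19.9430).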